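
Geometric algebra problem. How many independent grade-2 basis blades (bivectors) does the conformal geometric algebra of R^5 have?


The conformal model of R^5 uses Cl(6,1) with m = 5 + 2 = 7 generators.
Number of grade-2 blades = C(m, 2) = C(7, 2)
= 7*6/2 = 21


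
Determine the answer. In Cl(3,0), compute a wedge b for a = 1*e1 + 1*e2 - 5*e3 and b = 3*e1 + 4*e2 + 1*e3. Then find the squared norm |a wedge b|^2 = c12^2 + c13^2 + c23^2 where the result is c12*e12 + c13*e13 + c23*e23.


a wedge b = (a1*b2 - a2*b1)*e12 + (a1*b3 - a3*b1)*e13 + (a2*b3 - a3*b2)*e23
e12 coeff: 1*4 - 1*3 = 4 - 3 = 1
e13 coeff: 1*1 - (-5)*3 = 1 - (-15) = 16
e23 coeff: 1*1 - (-5)*4 = 1 - (-20) = 21
|a wedge b|^2 = 1^2 + 16^2 + 21^2
= 1 + 256 + 441
= 698


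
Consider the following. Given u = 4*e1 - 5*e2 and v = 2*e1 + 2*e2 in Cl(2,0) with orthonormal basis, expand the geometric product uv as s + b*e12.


Expand: (4*e1 - 5*e2)(2*e1 + 2*e2)
= 4*2*e1e1 + 4*2*e1e2 + (-5)*2*e2e1 + (-5)*2*e2e2
Using e1^2 = e2^2 = 1, e2e1 = -e1e2:
Scalar part s = 4*2 + (-5)*2 = 8 + (-10) = -2
Bivector part b = 4*2 - (-5)*2 = 8 - (-10) = 18
uv = -2 + 18*e12


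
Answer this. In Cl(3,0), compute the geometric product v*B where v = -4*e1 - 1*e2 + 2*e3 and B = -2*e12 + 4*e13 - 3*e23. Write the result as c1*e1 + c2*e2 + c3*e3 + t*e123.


vB has grade-1 (vector) and grade-3 (trivector) parts: vB = (v _| B) + (v ^ B).
Vector part <vB>_1:
  e1: -v2*b12 - v3*b13 = -(-1)*(-2) - (2)*(4) = -10
  e2: v1*b12 - v3*b23 = (-4)*(-2) - (2)*(-3) = 14
  e3: v1*b13 + v2*b23 = (-4)*(4) + (-1)*(-3) = -13
Trivector part <vB>_3:
  e123: v1*b23 - v2*b13 + v3*b12 = (-4)*(-3) - (-1)*(4) + (2)*(-2) = 12
vB = -10*e1 + 14*e2 - 13*e3 + 12*e123


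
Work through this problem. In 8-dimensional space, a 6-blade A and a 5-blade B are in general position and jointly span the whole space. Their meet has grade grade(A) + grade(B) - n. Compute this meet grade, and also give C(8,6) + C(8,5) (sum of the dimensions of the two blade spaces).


Meet grade = grade(A) + grade(B) - n
= 6 + 5 - 8 = 3
C(8,6) = 28
C(8,5) = 56
dim_A + dim_B = 28 + 56 = 84


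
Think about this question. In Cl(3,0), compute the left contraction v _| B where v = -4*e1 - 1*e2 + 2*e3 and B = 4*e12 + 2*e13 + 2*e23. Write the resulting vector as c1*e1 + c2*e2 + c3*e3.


Left contraction v _| B = <vB>_1 (grade-1 part of the geometric product vB).
Using e1_|e12 = e2, e2_|e12 = -e1, e1_|e13 = e3, e3_|e13 = -e1, e2_|e23 = e3, e3_|e23 = -e2:
e1 coeff: -v2*b12 - v3*b13 = -(-1)*(4) - (2)*(2) = 0
e2 coeff: v1*b12 - v3*b23 = (-4)*(4) - (2)*(2) = -20
e3 coeff: v1*b13 + v2*b23 = (-4)*(2) + (-1)*(2) = -10
v _| B = 0*e1 - 20*e2 - 10*e3


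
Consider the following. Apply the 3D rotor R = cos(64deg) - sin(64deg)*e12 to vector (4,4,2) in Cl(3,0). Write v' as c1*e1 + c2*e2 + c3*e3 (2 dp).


Rotor R = cos(64deg) - sin(64deg)*e12
Rotation angle theta = 2 * 64 = 128 degrees in the e12 plane (e1 -> e2).
The component perpendicular to the plane (e3) is invariant: v'_3 = v3 = 2.00
cos(128deg) = -0.6157, sin(128deg) = 0.7880
v'_1 = v1*cos(theta) - v2*sin(theta) = 4*(-0.6157) - 4*0.7880 = -5.61
v'_2 = v1*sin(theta) + v2*cos(theta) = 4*0.7880 + 4*(-0.6157) = 0.69
v' = -5.61*e1 + 0.69*e2 + 2.00*e3


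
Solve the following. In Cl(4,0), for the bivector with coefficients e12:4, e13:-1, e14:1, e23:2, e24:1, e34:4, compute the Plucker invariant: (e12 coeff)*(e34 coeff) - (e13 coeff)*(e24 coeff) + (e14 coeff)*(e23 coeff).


Plucker relation: af - be + cd
a*f = 4*4 = 16
b*e = (-1)*1 = -1
c*d = 1*2 = 2
af - be + cd = 16 - (-1) + 2
= 19


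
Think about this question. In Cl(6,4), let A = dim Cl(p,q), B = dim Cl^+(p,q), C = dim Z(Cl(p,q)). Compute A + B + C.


n = 6 + 4 = 10
Total dim = 2^10 = 1024
Even subalgebra dim = 2^9 = 512
n is even, so center dim = 1
Sum = 1024 + 512 + 1 = 1537


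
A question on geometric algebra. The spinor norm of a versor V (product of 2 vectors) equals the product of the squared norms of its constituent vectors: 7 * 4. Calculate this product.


Spinor norm N(V) = |v1|^2 * |v2|^2 * ... * |v2|^2
= 7 * 4
Running product: 7, 28
N(V) = 28


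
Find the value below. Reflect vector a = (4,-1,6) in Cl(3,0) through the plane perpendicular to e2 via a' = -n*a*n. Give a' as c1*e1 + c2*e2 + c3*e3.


Reflection formula: a' = -n*a*n, with n = e2 (unit vector, n^2 = 1).
For reflection through hyperplane perp to e2:
The component along e2 flips sign, others stay.
a = (4, -1, 6)
a' = (4, 1, 6)
a' = 4*e1 + 1*e2 + 6*e3


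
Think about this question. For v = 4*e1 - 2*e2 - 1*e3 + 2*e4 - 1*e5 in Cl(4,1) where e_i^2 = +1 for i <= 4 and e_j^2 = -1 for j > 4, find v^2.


v^2 = sum of c_i^2 * e_i^2
Positive signature terms (e_i^2 = +1): 4^2 + (-2)^2 + (-1)^2 + 2^2 = 25
Negative signature terms (e_j^2 = -1): (-1)^2 = 1
v^2 = 25 - 1 = 24


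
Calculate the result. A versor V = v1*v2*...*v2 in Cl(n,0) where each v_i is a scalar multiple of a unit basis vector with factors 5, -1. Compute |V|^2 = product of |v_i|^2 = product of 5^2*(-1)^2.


Each vector v_i has |v_i|^2 = s_i^2
Squared scales: 5^2 = 25, (-1)^2 = 1
|V|^2 = 25 * 1
= 25


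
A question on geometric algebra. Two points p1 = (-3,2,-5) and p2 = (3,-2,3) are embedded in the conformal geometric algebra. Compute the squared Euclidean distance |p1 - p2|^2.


p1 - p2 = (-6, 4, -8)
|p1 - p2|^2 = (-6)^2 + 4^2 + (-8)^2
= 36 + 16 + 64
= 116


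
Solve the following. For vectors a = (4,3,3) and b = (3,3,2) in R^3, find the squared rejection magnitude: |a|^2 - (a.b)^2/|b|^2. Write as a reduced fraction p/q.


|a|^2 = 4^2 + 3^2 + 3^2 = 34
|b|^2 = 3^2 + 3^2 + 2^2 = 22
a . b = 4*3 + 3*3 + 3*2 = 27
(a.b)^2 = 27^2 = 729
|rej|^2 = 34 - 729/22
= (748 - 729)/22
= 19/22
In lowest terms: 19/22


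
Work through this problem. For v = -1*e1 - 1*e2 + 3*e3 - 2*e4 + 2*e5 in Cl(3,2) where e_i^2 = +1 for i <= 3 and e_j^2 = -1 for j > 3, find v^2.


v^2 = sum of c_i^2 * e_i^2
Positive signature terms (e_i^2 = +1): (-1)^2 + (-1)^2 + 3^2 = 11
Negative signature terms (e_j^2 = -1): (-2)^2 + 2^2 = 8
v^2 = 11 - 8 = 3


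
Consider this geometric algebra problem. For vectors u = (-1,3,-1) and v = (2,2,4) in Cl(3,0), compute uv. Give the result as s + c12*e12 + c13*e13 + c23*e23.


In Cl(3,0): e_i^2 = 1, e_ie_j = -e_je_i for i != j.
Scalar part = u . v = (-1)*2 + 3*2 + (-1)*4
= -2 + 6 + (-4) = 0
e12 coeff = (-1)*2 - 3*2 = -2 - 6 = -8
e13 coeff = (-1)*4 - (-1)*2 = -4 - (-2) = -2
e23 coeff = 3*4 - (-1)*2 = 12 - (-2) = 14
uv = 0 - 8*e12 - 2*e13 + 14*e23


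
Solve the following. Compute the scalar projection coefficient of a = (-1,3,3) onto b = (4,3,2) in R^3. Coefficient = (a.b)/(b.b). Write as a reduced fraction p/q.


Projection coefficient = (a . b) / (b . b)
a . b = (-1)*4 + 3*3 + 3*2
= -4 + 9 + 6 = 11
b . b = 4^2 + 3^2 + 2^2
= 16 + 9 + 4 = 29
Coefficient = 11/29
In lowest terms: 11/29


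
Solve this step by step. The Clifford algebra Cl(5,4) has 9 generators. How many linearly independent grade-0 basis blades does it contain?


Number of grade-k basis blades in Cl(p,q) with n = p + q is C(n, k).
n = 5 + 4 = 9
C(9, 0) = 9! / (0! * 9!)
= 362880 / (1 * 362880)
= 1


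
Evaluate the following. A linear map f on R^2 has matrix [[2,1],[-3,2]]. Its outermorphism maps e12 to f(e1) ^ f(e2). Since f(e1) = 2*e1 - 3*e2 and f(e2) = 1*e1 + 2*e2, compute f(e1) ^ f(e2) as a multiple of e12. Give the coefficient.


The outermorphism of a linear map f sends e1^e2 to f(e1)^f(e2).
f(e1) = 2*e1 - 3*e2
f(e2) = 1*e1 + 2*e2
f(e1) ^ f(e2) = (2*e1 - 3*e2) ^ (1*e1 + 2*e2)
= 2*2*e12 + (-3)*1*e21
= (4 - (-3))*e12
= 7*e12
Coefficient = 7


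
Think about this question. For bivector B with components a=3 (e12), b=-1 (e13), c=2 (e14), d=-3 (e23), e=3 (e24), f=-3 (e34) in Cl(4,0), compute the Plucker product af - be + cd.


Plucker relation: af - be + cd
a*f = 3*(-3) = -9
b*e = (-1)*3 = -3
c*d = 2*(-3) = -6
af - be + cd = -9 - (-3) + (-6)
= -12


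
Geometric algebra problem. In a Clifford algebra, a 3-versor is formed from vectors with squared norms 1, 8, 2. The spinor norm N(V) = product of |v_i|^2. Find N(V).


Spinor norm N(V) = |v1|^2 * |v2|^2 * ... * |v3|^2
= 1 * 8 * 2
Running product: 1, 8, 16
N(V) = 16


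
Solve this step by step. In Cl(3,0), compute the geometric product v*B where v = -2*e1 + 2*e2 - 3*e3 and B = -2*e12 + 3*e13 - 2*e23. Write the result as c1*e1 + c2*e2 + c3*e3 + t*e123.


vB has grade-1 (vector) and grade-3 (trivector) parts: vB = (v _| B) + (v ^ B).
Vector part <vB>_1:
  e1: -v2*b12 - v3*b13 = -(2)*(-2) - (-3)*(3) = 13
  e2: v1*b12 - v3*b23 = (-2)*(-2) - (-3)*(-2) = -2
  e3: v1*b13 + v2*b23 = (-2)*(3) + (2)*(-2) = -10
Trivector part <vB>_3:
  e123: v1*b23 - v2*b13 + v3*b12 = (-2)*(-2) - (2)*(3) + (-3)*(-2) = 4
vB = 13*e1 - 2*e2 - 10*e3 + 4*e123


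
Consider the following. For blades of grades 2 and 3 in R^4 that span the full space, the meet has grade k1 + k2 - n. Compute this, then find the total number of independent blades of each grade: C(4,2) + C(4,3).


Meet grade = grade(A) + grade(B) - n
= 2 + 3 - 4 = 1
C(4,2) = 6
C(4,3) = 4
dim_A + dim_B = 6 + 4 = 10


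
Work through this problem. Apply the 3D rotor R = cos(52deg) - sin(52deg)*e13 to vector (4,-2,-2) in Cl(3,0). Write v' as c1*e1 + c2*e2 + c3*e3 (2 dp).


Rotor R = cos(52deg) - sin(52deg)*e13
Rotation angle theta = 2 * 52 = 104 degrees in the e13 plane (e1 -> e3).
The component perpendicular to the plane (e2) is invariant: v'_2 = v2 = -2.00
cos(104deg) = -0.2419, sin(104deg) = 0.9703
v'_1 = v1*cos(theta) - v3*sin(theta) = 4*(-0.2419) - (-2)*0.9703 = 0.97
v'_3 = v1*sin(theta) + v3*cos(theta) = 4*0.9703 + (-2)*(-0.2419) = 4.37
v' = 0.97*e1 - 2.00*e2 + 4.37*e3


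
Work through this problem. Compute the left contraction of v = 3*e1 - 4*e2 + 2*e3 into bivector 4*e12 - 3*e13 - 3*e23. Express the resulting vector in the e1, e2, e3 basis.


Left contraction v _| B = <vB>_1 (grade-1 part of the geometric product vB).
Using e1_|e12 = e2, e2_|e12 = -e1, e1_|e13 = e3, e3_|e13 = -e1, e2_|e23 = e3, e3_|e23 = -e2:
e1 coeff: -v2*b12 - v3*b13 = -(-4)*(4) - (2)*(-3) = 22
e2 coeff: v1*b12 - v3*b23 = (3)*(4) - (2)*(-3) = 18
e3 coeff: v1*b13 + v2*b23 = (3)*(-3) + (-4)*(-3) = 3
v _| B = 22*e1 + 18*e2 + 3*e3


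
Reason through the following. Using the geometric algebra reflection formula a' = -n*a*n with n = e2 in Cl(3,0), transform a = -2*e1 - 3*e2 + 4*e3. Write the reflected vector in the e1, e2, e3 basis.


Reflection formula: a' = -n*a*n, with n = e2 (unit vector, n^2 = 1).
For reflection through hyperplane perp to e2:
The component along e2 flips sign, others stay.
a = (-2, -3, 4)
a' = (-2, 3, 4)
a' = -2*e1 + 3*e2 + 4*e3


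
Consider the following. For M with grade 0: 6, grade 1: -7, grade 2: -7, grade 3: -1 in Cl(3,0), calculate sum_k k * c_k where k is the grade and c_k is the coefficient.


Grade-weighted sum = sum of grade_k * coefficient_k
0*6 = 0
1*(-7) = -7
2*(-7) = -14
3*(-1) = -3
Total = 0 + (-7) + (-14) + (-3) = -24


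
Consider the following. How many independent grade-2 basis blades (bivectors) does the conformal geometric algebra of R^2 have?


The conformal model of R^2 uses Cl(3,1) with m = 2 + 2 = 4 generators.
Number of grade-2 blades = C(m, 2) = C(4, 2)
= 4*3/2 = 6


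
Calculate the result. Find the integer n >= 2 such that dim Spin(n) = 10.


dim Spin(n) = dim so(n) = n(n-1)/2.
Solve n(n-1)/2 = 10, i.e. n^2 - n - 20 = 0.
Discriminant = 1 + 8*10 = 81
n = (1 + sqrt(81))/2 = (1 + 9)/2 = 5


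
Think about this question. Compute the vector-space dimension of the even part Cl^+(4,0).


Even subalgebra dimension = 2^(n-1)
n = 4 + 0 = 4
2^(4 - 1) = 2^3 = 8
Verification: sum of C(4,k) for even k = 1 + 6 + 1 = 8
Result = 8


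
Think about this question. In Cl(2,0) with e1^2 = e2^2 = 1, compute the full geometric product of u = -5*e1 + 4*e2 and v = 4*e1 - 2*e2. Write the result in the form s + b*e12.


Expand: (-5*e1 + 4*e2)(4*e1 - 2*e2)
= (-5)*4*e1e1 + (-5)*(-2)*e1e2 + 4*4*e2e1 + 4*(-2)*e2e2
Using e1^2 = e2^2 = 1, e2e1 = -e1e2:
Scalar part s = (-5)*4 + 4*(-2) = -20 + (-8) = -28
Bivector part b = (-5)*(-2) - 4*4 = 10 - 16 = -6
uv = -28 - 6*e12


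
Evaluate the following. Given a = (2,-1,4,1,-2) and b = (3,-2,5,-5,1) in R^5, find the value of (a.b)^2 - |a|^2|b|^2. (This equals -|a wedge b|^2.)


a . b = 2*3 + (-1)*(-2) + 4*5 + 1*(-5) + (-2)*1
= 6 + 2 + 20 + (-5) + (-2) = 21
|a|^2 = 2^2 + (-1)^2 + 4^2 + 1^2 + (-2)^2 = 26
|b|^2 = 3^2 + (-2)^2 + 5^2 + (-5)^2 + 1^2 = 64
(a.b)^2 = 21^2 = 441
|a|^2 * |b|^2 = 26 * 64 = 1664
Result = 441 - 1664 = -1223


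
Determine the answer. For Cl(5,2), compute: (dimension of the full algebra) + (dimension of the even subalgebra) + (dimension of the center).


n = 5 + 2 = 7
Total dim = 2^7 = 128
Even subalgebra dim = 2^6 = 64
n is odd, so center dim = 2
Sum = 128 + 64 + 2 = 194


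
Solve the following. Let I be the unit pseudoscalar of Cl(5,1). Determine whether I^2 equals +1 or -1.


The pseudoscalar I = e1...e_n (product of all n generators) of Cl(p,q) satisfies I^2 = (-1)^(q + n(n-1)/2).
p = 5, q = 1, n = p + q = 6
n(n-1)/2 = 6 * 5 / 2 = 15
Exponent = q + n(n-1)/2 = 1 + 15 = 16
I^2 = (-1)^16 = +1


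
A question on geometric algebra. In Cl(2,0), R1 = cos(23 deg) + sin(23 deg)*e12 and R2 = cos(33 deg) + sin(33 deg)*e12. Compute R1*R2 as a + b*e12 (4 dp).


Same-plane rotors commute and their half-angles add:
R1*R2 = cos(a1 + a2) + sin(a1 + a2)*e12.
a1 + a2 = 23 + 33 = 56 deg
cos(56 deg) = 0.5592
sin(56 deg) = 0.8290
R1*R2 = 0.5592 + 0.8290*e12


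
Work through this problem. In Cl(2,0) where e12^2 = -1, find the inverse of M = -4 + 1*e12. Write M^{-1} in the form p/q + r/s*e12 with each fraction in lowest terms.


M = -4 + 1*e12, where e12^2 = -1.
Since M commutes with its reverse ~M = a - b*e12, M * ~M = a^2 - b^2*e12^2 = a^2 + b^2.
So M^{-1} = ~M / (a^2 + b^2) = (a - b*e12)/(a^2 + b^2).
a^2 + b^2 = 16 + 1 = 17
Scalar part = -4/17 = -4/17
Bivector coeff = -1/17 = -1/17
M^{-1} = -4/17 - 1/17*e12


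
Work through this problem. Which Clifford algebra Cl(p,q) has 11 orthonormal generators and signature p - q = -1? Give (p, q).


We need p + q = 11 and p - q = -1.
Adding: 2p = 11 + (-1) = 10, so p = 5.
Then q = 11 - 5 = 6.
(p, q) = (5, 6)


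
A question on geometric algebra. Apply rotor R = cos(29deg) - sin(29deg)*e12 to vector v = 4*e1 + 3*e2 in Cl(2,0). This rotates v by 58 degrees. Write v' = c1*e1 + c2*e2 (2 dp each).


Rotor R = cos(29deg) - sin(29deg)*e12
Rotation angle theta = 2 * 29 = 58 degrees
v' = R*v*~R rotates v by theta.
cos(58deg) = 0.5299, sin(58deg) = 0.8480
v'_1 = 4*cos(58deg) - 3*sin(58deg)
= 4*0.5299 - 3*0.8480
= -0.42
v'_2 = 4*sin(58deg) + 3*cos(58deg)
= 4*0.8480 + 3*0.5299
= 4.98
v' = -0.42*e1 + 4.98*e2


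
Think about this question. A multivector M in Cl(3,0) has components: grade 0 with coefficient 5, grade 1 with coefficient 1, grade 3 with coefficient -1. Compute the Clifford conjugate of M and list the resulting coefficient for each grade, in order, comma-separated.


Clifford conjugate sign for grade k: (-1)^(k(k+1)/2)
Grade 0: (-1)^(0*1/2) = (-1)^0 = 1, coeff 5 -> 5
Grade 1: (-1)^(1*2/2) = (-1)^1 = -1, coeff 1 -> -1
Grade 3: (-1)^(3*4/2) = (-1)^6 = 1, coeff -1 -> -1
Conjugated coefficients: 5, -1, -1


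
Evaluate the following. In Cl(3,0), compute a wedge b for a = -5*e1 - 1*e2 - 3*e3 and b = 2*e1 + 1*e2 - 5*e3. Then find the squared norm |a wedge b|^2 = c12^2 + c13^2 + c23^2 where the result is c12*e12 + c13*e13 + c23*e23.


a wedge b = (a1*b2 - a2*b1)*e12 + (a1*b3 - a3*b1)*e13 + (a2*b3 - a3*b2)*e23
e12 coeff: (-5)*1 - (-1)*2 = -5 - (-2) = -3
e13 coeff: (-5)*(-5) - (-3)*2 = 25 - (-6) = 31
e23 coeff: (-1)*(-5) - (-3)*1 = 5 - (-3) = 8
|a wedge b|^2 = (-3)^2 + 31^2 + 8^2
= 9 + 961 + 64
= 1034


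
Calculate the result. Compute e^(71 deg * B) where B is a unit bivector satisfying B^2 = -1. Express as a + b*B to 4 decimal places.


For a unit bivector B with B^2 = -1, the exponential series gives
e^(theta*B) = cos(theta) + sin(theta)*B (the GA analogue of Euler's formula).
theta = 71 degrees = 1.239184 rad
cos(71 deg) = 0.3256
sin(71 deg) = 0.9455
exp(theta*B) = 0.3256 + 0.9455*B


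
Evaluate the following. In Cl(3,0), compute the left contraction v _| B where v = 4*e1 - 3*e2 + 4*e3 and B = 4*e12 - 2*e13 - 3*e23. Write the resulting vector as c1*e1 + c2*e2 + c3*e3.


Left contraction v _| B = <vB>_1 (grade-1 part of the geometric product vB).
Using e1_|e12 = e2, e2_|e12 = -e1, e1_|e13 = e3, e3_|e13 = -e1, e2_|e23 = e3, e3_|e23 = -e2:
e1 coeff: -v2*b12 - v3*b13 = -(-3)*(4) - (4)*(-2) = 20
e2 coeff: v1*b12 - v3*b23 = (4)*(4) - (4)*(-3) = 28
e3 coeff: v1*b13 + v2*b23 = (4)*(-2) + (-3)*(-3) = 1
v _| B = 20*e1 + 28*e2 + 1*e3


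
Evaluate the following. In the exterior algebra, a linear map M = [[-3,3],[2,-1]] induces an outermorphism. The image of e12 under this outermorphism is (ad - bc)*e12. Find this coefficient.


The outermorphism of a linear map f sends e1^e2 to f(e1)^f(e2).
f(e1) = -3*e1 + 2*e2
f(e2) = 3*e1 - 1*e2
f(e1) ^ f(e2) = (-3*e1 + 2*e2) ^ (3*e1 - 1*e2)
= (-3)*(-1)*e12 + 2*3*e21
= (3 - 6)*e12
= -3*e12
Coefficient = -3


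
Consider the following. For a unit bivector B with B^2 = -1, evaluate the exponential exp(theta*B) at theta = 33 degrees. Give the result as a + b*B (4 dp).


For a unit bivector B with B^2 = -1, the exponential series gives
e^(theta*B) = cos(theta) + sin(theta)*B (the GA analogue of Euler's formula).
theta = 33 degrees = 0.575959 rad
cos(33 deg) = 0.8387
sin(33 deg) = 0.5446
exp(theta*B) = 0.8387 + 0.5446*B


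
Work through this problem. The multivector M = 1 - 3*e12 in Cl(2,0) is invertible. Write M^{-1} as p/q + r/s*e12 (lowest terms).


M = 1 - 3*e12, where e12^2 = -1.
Since M commutes with its reverse ~M = a - b*e12, M * ~M = a^2 - b^2*e12^2 = a^2 + b^2.
So M^{-1} = ~M / (a^2 + b^2) = (a - b*e12)/(a^2 + b^2).
a^2 + b^2 = 1 + 9 = 10
Scalar part = 1/10 = 1/10
Bivector coeff = 3/10 = 3/10
M^{-1} = 1/10 + 3/10*e12


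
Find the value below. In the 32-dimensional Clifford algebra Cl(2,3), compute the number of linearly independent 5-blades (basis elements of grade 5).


Number of grade-k basis blades in Cl(p,q) with n = p + q is C(n, k).
n = 2 + 3 = 5
C(5, 5) = 5! / (5! * 0!)
= 120 / (120 * 1)
= 1


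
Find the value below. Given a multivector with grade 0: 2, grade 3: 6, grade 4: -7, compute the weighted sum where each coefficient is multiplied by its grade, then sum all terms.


Grade-weighted sum = sum of grade_k * coefficient_k
0*2 = 0
3*6 = 18
4*(-7) = -28
Total = 0 + 18 + (-28) = -10


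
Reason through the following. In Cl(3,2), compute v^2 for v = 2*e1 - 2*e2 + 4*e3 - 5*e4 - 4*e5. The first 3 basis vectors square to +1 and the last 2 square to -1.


v^2 = sum of c_i^2 * e_i^2
Positive signature terms (e_i^2 = +1): 2^2 + (-2)^2 + 4^2 = 24
Negative signature terms (e_j^2 = -1): (-5)^2 + (-4)^2 = 41
v^2 = 24 - 41 = -17


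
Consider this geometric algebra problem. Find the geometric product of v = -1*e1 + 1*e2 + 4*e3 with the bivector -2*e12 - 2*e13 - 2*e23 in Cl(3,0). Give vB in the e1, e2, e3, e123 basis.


vB has grade-1 (vector) and grade-3 (trivector) parts: vB = (v _| B) + (v ^ B).
Vector part <vB>_1:
  e1: -v2*b12 - v3*b13 = -(1)*(-2) - (4)*(-2) = 10
  e2: v1*b12 - v3*b23 = (-1)*(-2) - (4)*(-2) = 10
  e3: v1*b13 + v2*b23 = (-1)*(-2) + (1)*(-2) = 0
Trivector part <vB>_3:
  e123: v1*b23 - v2*b13 + v3*b12 = (-1)*(-2) - (1)*(-2) + (4)*(-2) = -4
vB = 10*e1 + 10*e2 + 0*e3 - 4*e123


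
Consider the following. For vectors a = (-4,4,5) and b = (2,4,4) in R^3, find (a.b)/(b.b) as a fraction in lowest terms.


Projection coefficient = (a . b) / (b . b)
a . b = (-4)*2 + 4*4 + 5*4
= -8 + 16 + 20 = 28
b . b = 2^2 + 4^2 + 4^2
= 4 + 16 + 16 = 36
Coefficient = 28/36
In lowest terms: 7/9


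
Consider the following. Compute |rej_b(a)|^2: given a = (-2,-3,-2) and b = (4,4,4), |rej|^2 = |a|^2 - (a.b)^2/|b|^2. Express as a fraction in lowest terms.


|a|^2 = (-2)^2 + (-3)^2 + (-2)^2 = 17
|b|^2 = 4^2 + 4^2 + 4^2 = 48
a . b = (-2)*4 + (-3)*4 + (-2)*4 = -28
(a.b)^2 = (-28)^2 = 784
|rej|^2 = 17 - 784/48
= (816 - 784)/48
= 32/48
In lowest terms: 2/3


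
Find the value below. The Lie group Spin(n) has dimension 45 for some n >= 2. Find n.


dim Spin(n) = dim so(n) = n(n-1)/2.
Solve n(n-1)/2 = 45, i.e. n^2 - n - 90 = 0.
Discriminant = 1 + 8*45 = 361
n = (1 + sqrt(361))/2 = (1 + 19)/2 = 10


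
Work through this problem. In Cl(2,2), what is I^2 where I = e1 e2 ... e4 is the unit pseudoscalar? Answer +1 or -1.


The pseudoscalar I = e1...e_n (product of all n generators) of Cl(p,q) satisfies I^2 = (-1)^(q + n(n-1)/2).
p = 2, q = 2, n = p + q = 4
n(n-1)/2 = 4 * 3 / 2 = 6
Exponent = q + n(n-1)/2 = 2 + 6 = 8
I^2 = (-1)^8 = +1


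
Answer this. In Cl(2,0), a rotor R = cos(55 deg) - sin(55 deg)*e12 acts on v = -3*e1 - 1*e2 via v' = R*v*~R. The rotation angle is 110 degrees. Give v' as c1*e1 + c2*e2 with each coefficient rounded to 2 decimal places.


Rotor R = cos(55deg) - sin(55deg)*e12
Rotation angle theta = 2 * 55 = 110 degrees
v' = R*v*~R rotates v by theta.
cos(110deg) = -0.3420, sin(110deg) = 0.9397
v'_1 = -3*cos(110deg) - (-1)*sin(110deg)
= -3*(-0.3420) - (-1)*0.9397
= 1.97
v'_2 = -3*sin(110deg) + (-1)*cos(110deg)
= -3*0.9397 + (-1)*(-0.3420)
= -2.48
v' = 1.97*e1 - 2.48*e2


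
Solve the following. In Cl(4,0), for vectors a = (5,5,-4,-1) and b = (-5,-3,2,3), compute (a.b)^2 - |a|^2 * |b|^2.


a . b = 5*(-5) + 5*(-3) + (-4)*2 + (-1)*3
= -25 + (-15) + (-8) + (-3) = -51
|a|^2 = 5^2 + 5^2 + (-4)^2 + (-1)^2 = 67
|b|^2 = (-5)^2 + (-3)^2 + 2^2 + 3^2 = 47
(a.b)^2 = (-51)^2 = 2601
|a|^2 * |b|^2 = 67 * 47 = 3149
Result = 2601 - 3149 = -548


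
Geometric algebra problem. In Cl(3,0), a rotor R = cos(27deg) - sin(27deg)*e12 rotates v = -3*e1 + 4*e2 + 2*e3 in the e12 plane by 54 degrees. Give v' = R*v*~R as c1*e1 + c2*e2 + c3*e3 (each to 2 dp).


Rotor R = cos(27deg) - sin(27deg)*e12
Rotation angle theta = 2 * 27 = 54 degrees in the e12 plane (e1 -> e2).
The component perpendicular to the plane (e3) is invariant: v'_3 = v3 = 2.00
cos(54deg) = 0.5878, sin(54deg) = 0.8090
v'_1 = v1*cos(theta) - v2*sin(theta) = -3*0.5878 - 4*0.8090 = -5.00
v'_2 = v1*sin(theta) + v2*cos(theta) = -3*0.8090 + 4*0.5878 = -0.08
v' = -5.00*e1 - 0.08*e2 + 2.00*e3


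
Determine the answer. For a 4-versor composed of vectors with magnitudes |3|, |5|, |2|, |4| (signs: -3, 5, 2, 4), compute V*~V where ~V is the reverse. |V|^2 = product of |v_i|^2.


Each vector v_i has |v_i|^2 = s_i^2
Squared scales: (-3)^2 = 9, 5^2 = 25, 2^2 = 4, 4^2 = 16
|V|^2 = 9 * 25 * 4 * 16
= 14400


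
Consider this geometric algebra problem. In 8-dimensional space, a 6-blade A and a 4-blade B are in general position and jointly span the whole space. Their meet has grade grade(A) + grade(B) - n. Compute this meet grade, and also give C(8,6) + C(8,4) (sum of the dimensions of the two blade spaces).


Meet grade = grade(A) + grade(B) - n
= 6 + 4 - 8 = 2
C(8,6) = 28
C(8,4) = 70
dim_A + dim_B = 28 + 70 = 98


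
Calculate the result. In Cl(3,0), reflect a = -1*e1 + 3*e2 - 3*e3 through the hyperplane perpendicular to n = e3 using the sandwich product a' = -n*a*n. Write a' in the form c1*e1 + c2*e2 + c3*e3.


Reflection formula: a' = -n*a*n, with n = e3 (unit vector, n^2 = 1).
For reflection through hyperplane perp to e3:
The component along e3 flips sign, others stay.
a = (-1, 3, -3)
a' = (-1, 3, 3)
a' = -1*e1 + 3*e2 + 3*e3


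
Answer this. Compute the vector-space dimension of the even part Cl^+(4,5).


Even subalgebra dimension = 2^(n-1)
n = 4 + 5 = 9
2^(9 - 1) = 2^8 = 256
Verification: sum of C(9,k) for even k = 1 + 36 + 126 + 84 + 9 = 256
Result = 256


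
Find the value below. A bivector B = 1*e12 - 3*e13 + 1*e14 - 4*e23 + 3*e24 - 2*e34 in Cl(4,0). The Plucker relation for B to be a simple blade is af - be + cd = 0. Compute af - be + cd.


Plucker relation: af - be + cd
a*f = 1*(-2) = -2
b*e = (-3)*3 = -9
c*d = 1*(-4) = -4
af - be + cd = -2 - (-9) + (-4)
= 3


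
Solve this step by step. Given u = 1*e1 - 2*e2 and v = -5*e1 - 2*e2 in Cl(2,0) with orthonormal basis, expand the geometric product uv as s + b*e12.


Expand: (1*e1 - 2*e2)(-5*e1 - 2*e2)
= 1*(-5)*e1e1 + 1*(-2)*e1e2 + (-2)*(-5)*e2e1 + (-2)*(-2)*e2e2
Using e1^2 = e2^2 = 1, e2e1 = -e1e2:
Scalar part s = 1*(-5) + (-2)*(-2) = -5 + 4 = -1
Bivector part b = 1*(-2) - (-2)*(-5) = -2 - 10 = -12
uv = -1 - 12*e12


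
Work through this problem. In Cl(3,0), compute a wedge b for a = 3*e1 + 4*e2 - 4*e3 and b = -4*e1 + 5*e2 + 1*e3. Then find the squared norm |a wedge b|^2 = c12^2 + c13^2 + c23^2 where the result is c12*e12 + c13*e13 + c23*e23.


a wedge b = (a1*b2 - a2*b1)*e12 + (a1*b3 - a3*b1)*e13 + (a2*b3 - a3*b2)*e23
e12 coeff: 3*5 - 4*(-4) = 15 - (-16) = 31
e13 coeff: 3*1 - (-4)*(-4) = 3 - 16 = -13
e23 coeff: 4*1 - (-4)*5 = 4 - (-20) = 24
|a wedge b|^2 = 31^2 + (-13)^2 + 24^2
= 961 + 169 + 576
= 1706


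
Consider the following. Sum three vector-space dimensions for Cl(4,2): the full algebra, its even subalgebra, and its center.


n = 4 + 2 = 6
Total dim = 2^6 = 64
Even subalgebra dim = 2^5 = 32
n is even, so center dim = 1
Sum = 64 + 32 + 1 = 97


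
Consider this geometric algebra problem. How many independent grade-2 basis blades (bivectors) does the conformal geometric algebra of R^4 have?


The conformal model of R^4 uses Cl(5,1) with m = 4 + 2 = 6 generators.
Number of grade-2 blades = C(m, 2) = C(6, 2)
= 6*5/2 = 15


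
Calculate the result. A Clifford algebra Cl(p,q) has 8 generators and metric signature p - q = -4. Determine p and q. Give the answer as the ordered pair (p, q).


We need p + q = 8 and p - q = -4.
Adding: 2p = 8 + (-4) = 4, so p = 2.
Then q = 8 - 2 = 6.
(p, q) = (2, 6)


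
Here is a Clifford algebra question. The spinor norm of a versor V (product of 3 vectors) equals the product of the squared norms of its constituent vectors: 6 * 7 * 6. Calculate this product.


Spinor norm N(V) = |v1|^2 * |v2|^2 * ... * |v3|^2
= 6 * 7 * 6
Running product: 6, 42, 252
N(V) = 252


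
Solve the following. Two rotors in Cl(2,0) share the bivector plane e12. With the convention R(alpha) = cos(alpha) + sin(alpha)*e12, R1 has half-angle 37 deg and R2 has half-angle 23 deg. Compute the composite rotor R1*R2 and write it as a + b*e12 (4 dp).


Same-plane rotors commute and their half-angles add:
R1*R2 = cos(a1 + a2) + sin(a1 + a2)*e12.
a1 + a2 = 37 + 23 = 60 deg
cos(60 deg) = 0.5000
sin(60 deg) = 0.8660
R1*R2 = 0.5000 + 0.8660*e12


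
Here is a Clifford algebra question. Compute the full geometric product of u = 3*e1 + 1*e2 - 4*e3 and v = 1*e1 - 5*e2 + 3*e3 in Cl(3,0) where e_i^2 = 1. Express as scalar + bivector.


In Cl(3,0): e_i^2 = 1, e_ie_j = -e_je_i for i != j.
Scalar part = u . v = 3*1 + 1*(-5) + (-4)*3
= 3 + (-5) + (-12) = -14
e12 coeff = 3*(-5) - 1*1 = -15 - 1 = -16
e13 coeff = 3*3 - (-4)*1 = 9 - (-4) = 13
e23 coeff = 1*3 - (-4)*(-5) = 3 - 20 = -17
uv = -14 - 16*e12 + 13*e13 - 17*e23


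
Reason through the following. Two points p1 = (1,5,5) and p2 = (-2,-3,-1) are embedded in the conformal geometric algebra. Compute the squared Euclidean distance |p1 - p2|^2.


p1 - p2 = (3, 8, 6)
|p1 - p2|^2 = 3^2 + 8^2 + 6^2
= 9 + 64 + 36
= 109


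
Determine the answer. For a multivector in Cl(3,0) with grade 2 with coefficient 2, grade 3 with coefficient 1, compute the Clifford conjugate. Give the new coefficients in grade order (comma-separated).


Clifford conjugate sign for grade k: (-1)^(k(k+1)/2)
Grade 2: (-1)^(2*3/2) = (-1)^3 = -1, coeff 2 -> -2
Grade 3: (-1)^(3*4/2) = (-1)^6 = 1, coeff 1 -> 1
Conjugated coefficients: -2, 1


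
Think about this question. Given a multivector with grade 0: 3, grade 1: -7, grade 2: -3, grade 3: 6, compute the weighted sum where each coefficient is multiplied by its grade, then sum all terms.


Grade-weighted sum = sum of grade_k * coefficient_k
0*3 = 0
1*(-7) = -7
2*(-3) = -6
3*6 = 18
Total = 0 + (-7) + (-6) + 18 = 5


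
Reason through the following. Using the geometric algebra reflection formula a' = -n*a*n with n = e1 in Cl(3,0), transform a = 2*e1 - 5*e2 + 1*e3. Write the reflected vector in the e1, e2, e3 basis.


Reflection formula: a' = -n*a*n, with n = e1 (unit vector, n^2 = 1).
For reflection through hyperplane perp to e1:
The component along e1 flips sign, others stay.
a = (2, -5, 1)
a' = (-2, -5, 1)
a' = -2*e1 - 5*e2 + 1*e3


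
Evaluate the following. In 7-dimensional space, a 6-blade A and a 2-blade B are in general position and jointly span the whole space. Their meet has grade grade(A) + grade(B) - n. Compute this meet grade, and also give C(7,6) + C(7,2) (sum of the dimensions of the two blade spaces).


Meet grade = grade(A) + grade(B) - n
= 6 + 2 - 7 = 1
C(7,6) = 7
C(7,2) = 21
dim_A + dim_B = 7 + 21 = 28


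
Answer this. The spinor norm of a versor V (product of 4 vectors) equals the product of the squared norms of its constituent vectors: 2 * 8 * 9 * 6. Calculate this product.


Spinor norm N(V) = |v1|^2 * |v2|^2 * ... * |v4|^2
= 2 * 8 * 9 * 6
Running product: 2, 16, 144, 864
N(V) = 864


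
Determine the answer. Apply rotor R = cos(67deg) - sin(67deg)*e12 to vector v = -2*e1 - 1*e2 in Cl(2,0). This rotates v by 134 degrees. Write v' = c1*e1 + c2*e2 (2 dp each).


Rotor R = cos(67deg) - sin(67deg)*e12
Rotation angle theta = 2 * 67 = 134 degrees
v' = R*v*~R rotates v by theta.
cos(134deg) = -0.6947, sin(134deg) = 0.7193
v'_1 = -2*cos(134deg) - (-1)*sin(134deg)
= -2*(-0.6947) - (-1)*0.7193
= 2.11
v'_2 = -2*sin(134deg) + (-1)*cos(134deg)
= -2*0.7193 + (-1)*(-0.6947)
= -0.74
v' = 2.11*e1 - 0.74*e2


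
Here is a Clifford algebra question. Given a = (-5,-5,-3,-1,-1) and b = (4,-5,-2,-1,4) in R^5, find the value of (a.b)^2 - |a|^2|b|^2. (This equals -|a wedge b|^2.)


a . b = (-5)*4 + (-5)*(-5) + (-3)*(-2) + (-1)*(-1) + (-1)*4
= -20 + 25 + 6 + 1 + (-4) = 8
|a|^2 = (-5)^2 + (-5)^2 + (-3)^2 + (-1)^2 + (-1)^2 = 61
|b|^2 = 4^2 + (-5)^2 + (-2)^2 + (-1)^2 + 4^2 = 62
(a.b)^2 = 8^2 = 64
|a|^2 * |b|^2 = 61 * 62 = 3782
Result = 64 - 3782 = -3718


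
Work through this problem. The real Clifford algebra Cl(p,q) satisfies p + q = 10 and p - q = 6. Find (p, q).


We need p + q = 10 and p - q = 6.
Adding: 2p = 10 + 6 = 16, so p = 8.
Then q = 10 - 8 = 2.
(p, q) = (8, 2)


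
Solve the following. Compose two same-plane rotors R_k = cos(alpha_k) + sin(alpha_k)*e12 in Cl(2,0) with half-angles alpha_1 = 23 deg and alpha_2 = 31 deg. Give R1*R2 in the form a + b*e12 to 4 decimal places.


Same-plane rotors commute and their half-angles add:
R1*R2 = cos(a1 + a2) + sin(a1 + a2)*e12.
a1 + a2 = 23 + 31 = 54 deg
cos(54 deg) = 0.5878
sin(54 deg) = 0.8090
R1*R2 = 0.5878 + 0.8090*e12


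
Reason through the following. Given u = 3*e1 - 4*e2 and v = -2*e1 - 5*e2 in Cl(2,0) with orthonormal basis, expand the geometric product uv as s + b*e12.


Expand: (3*e1 - 4*e2)(-2*e1 - 5*e2)
= 3*(-2)*e1e1 + 3*(-5)*e1e2 + (-4)*(-2)*e2e1 + (-4)*(-5)*e2e2
Using e1^2 = e2^2 = 1, e2e1 = -e1e2:
Scalar part s = 3*(-2) + (-4)*(-5) = -6 + 20 = 14
Bivector part b = 3*(-5) - (-4)*(-2) = -15 - 8 = -23
uv = 14 - 23*e12


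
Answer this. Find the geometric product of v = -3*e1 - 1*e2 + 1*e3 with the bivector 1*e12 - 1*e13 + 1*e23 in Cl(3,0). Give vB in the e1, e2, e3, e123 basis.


vB has grade-1 (vector) and grade-3 (trivector) parts: vB = (v _| B) + (v ^ B).
Vector part <vB>_1:
  e1: -v2*b12 - v3*b13 = -(-1)*(1) - (1)*(-1) = 2
  e2: v1*b12 - v3*b23 = (-3)*(1) - (1)*(1) = -4
  e3: v1*b13 + v2*b23 = (-3)*(-1) + (-1)*(1) = 2
Trivector part <vB>_3:
  e123: v1*b23 - v2*b13 + v3*b12 = (-3)*(1) - (-1)*(-1) + (1)*(1) = -3
vB = 2*e1 - 4*e2 + 2*e3 - 3*e123


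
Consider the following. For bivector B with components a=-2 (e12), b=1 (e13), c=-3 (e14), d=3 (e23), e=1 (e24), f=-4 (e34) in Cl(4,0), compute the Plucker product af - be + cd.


Plucker relation: af - be + cd
a*f = (-2)*(-4) = 8
b*e = 1*1 = 1
c*d = (-3)*3 = -9
af - be + cd = 8 - 1 + (-9)
= -2


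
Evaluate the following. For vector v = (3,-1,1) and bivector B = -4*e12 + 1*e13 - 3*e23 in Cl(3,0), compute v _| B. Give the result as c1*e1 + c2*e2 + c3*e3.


Left contraction v _| B = <vB>_1 (grade-1 part of the geometric product vB).
Using e1_|e12 = e2, e2_|e12 = -e1, e1_|e13 = e3, e3_|e13 = -e1, e2_|e23 = e3, e3_|e23 = -e2:
e1 coeff: -v2*b12 - v3*b13 = -(-1)*(-4) - (1)*(1) = -5
e2 coeff: v1*b12 - v3*b23 = (3)*(-4) - (1)*(-3) = -9
e3 coeff: v1*b13 + v2*b23 = (3)*(1) + (-1)*(-3) = 6
v _| B = -5*e1 - 9*e2 + 6*e3


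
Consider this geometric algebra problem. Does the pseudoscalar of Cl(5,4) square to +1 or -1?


The pseudoscalar I = e1...e_n (product of all n generators) of Cl(p,q) satisfies I^2 = (-1)^(q + n(n-1)/2).
p = 5, q = 4, n = p + q = 9
n(n-1)/2 = 9 * 8 / 2 = 36
Exponent = q + n(n-1)/2 = 4 + 36 = 40
I^2 = (-1)^40 = +1


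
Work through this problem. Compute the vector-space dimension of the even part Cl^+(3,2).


Even subalgebra dimension = 2^(n-1)
n = 3 + 2 = 5
2^(5 - 1) = 2^4 = 16
Verification: sum of C(5,k) for even k = 1 + 10 + 5 = 16
Result = 16


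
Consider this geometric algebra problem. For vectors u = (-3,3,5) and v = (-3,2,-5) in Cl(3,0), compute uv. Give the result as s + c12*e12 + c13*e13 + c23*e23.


In Cl(3,0): e_i^2 = 1, e_ie_j = -e_je_i for i != j.
Scalar part = u . v = (-3)*(-3) + 3*2 + 5*(-5)
= 9 + 6 + (-25) = -10
e12 coeff = (-3)*2 - 3*(-3) = -6 - (-9) = 3
e13 coeff = (-3)*(-5) - 5*(-3) = 15 - (-15) = 30
e23 coeff = 3*(-5) - 5*2 = -15 - 10 = -25
uv = -10 + 3*e12 + 30*e13 - 25*e23


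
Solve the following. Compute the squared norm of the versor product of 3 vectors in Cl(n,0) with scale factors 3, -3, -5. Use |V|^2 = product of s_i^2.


Each vector v_i has |v_i|^2 = s_i^2
Squared scales: 3^2 = 9, (-3)^2 = 9, (-5)^2 = 25
|V|^2 = 9 * 9 * 25
= 2025


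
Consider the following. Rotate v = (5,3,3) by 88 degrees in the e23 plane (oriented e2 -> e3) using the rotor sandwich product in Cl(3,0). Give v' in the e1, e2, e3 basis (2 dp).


Rotor R = cos(44deg) - sin(44deg)*e23
Rotation angle theta = 2 * 44 = 88 degrees in the e23 plane (e2 -> e3).
The component perpendicular to the plane (e1) is invariant: v'_1 = v1 = 5.00
cos(88deg) = 0.0349, sin(88deg) = 0.9994
v'_2 = v2*cos(theta) - v3*sin(theta) = 3*0.0349 - 3*0.9994 = -2.89
v'_3 = v2*sin(theta) + v3*cos(theta) = 3*0.9994 + 3*0.0349 = 3.10
v' = 5.00*e1 - 2.89*e2 + 3.10*e3


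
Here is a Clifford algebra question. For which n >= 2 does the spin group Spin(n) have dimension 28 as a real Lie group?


dim Spin(n) = dim so(n) = n(n-1)/2.
Solve n(n-1)/2 = 28, i.e. n^2 - n - 56 = 0.
Discriminant = 1 + 8*28 = 225
n = (1 + sqrt(225))/2 = (1 + 15)/2 = 8


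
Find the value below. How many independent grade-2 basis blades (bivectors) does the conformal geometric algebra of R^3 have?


The conformal model of R^3 uses Cl(4,1) with m = 3 + 2 = 5 generators.
Number of grade-2 blades = C(m, 2) = C(5, 2)
= 5*4/2 = 10


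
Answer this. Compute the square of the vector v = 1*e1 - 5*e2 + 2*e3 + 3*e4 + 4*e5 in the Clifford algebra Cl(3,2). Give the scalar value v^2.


v^2 = sum of c_i^2 * e_i^2
Positive signature terms (e_i^2 = +1): 1^2 + (-5)^2 + 2^2 = 30
Negative signature terms (e_j^2 = -1): 3^2 + 4^2 = 25
v^2 = 30 - 25 = 5


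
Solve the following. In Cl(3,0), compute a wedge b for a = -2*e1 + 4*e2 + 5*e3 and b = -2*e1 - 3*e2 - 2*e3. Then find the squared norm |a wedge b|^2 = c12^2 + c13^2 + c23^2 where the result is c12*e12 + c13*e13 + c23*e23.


a wedge b = (a1*b2 - a2*b1)*e12 + (a1*b3 - a3*b1)*e13 + (a2*b3 - a3*b2)*e23
e12 coeff: (-2)*(-3) - 4*(-2) = 6 - (-8) = 14
e13 coeff: (-2)*(-2) - 5*(-2) = 4 - (-10) = 14
e23 coeff: 4*(-2) - 5*(-3) = -8 - (-15) = 7
|a wedge b|^2 = 14^2 + 14^2 + 7^2
= 196 + 196 + 49
= 441


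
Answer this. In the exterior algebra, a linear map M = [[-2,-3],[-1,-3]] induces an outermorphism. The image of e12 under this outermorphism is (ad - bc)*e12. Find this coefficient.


The outermorphism of a linear map f sends e1^e2 to f(e1)^f(e2).
f(e1) = -2*e1 - 1*e2
f(e2) = -3*e1 - 3*e2
f(e1) ^ f(e2) = (-2*e1 - 1*e2) ^ (-3*e1 - 3*e2)
= (-2)*(-3)*e12 + (-1)*(-3)*e21
= (6 - 3)*e12
= 3*e12
Coefficient = 3


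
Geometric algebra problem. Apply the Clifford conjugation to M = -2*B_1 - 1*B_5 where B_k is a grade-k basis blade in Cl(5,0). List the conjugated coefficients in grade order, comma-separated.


Clifford conjugate sign for grade k: (-1)^(k(k+1)/2)
Grade 1: (-1)^(1*2/2) = (-1)^1 = -1, coeff -2 -> 2
Grade 5: (-1)^(5*6/2) = (-1)^15 = -1, coeff -1 -> 1
Conjugated coefficients: 2, 1


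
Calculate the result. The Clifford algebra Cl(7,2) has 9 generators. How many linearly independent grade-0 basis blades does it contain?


Number of grade-k basis blades in Cl(p,q) with n = p + q is C(n, k).
n = 7 + 2 = 9
C(9, 0) = 9! / (0! * 9!)
= 362880 / (1 * 362880)
= 1


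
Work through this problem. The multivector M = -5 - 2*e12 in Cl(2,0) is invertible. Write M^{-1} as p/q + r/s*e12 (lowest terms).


M = -5 - 2*e12, where e12^2 = -1.
Since M commutes with its reverse ~M = a - b*e12, M * ~M = a^2 - b^2*e12^2 = a^2 + b^2.
So M^{-1} = ~M / (a^2 + b^2) = (a - b*e12)/(a^2 + b^2).
a^2 + b^2 = 25 + 4 = 29
Scalar part = -5/29 = -5/29
Bivector coeff = 2/29 = 2/29
M^{-1} = -5/29 + 2/29*e12


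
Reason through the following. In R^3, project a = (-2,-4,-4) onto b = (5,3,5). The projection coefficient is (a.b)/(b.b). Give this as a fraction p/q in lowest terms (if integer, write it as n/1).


Projection coefficient = (a . b) / (b . b)
a . b = (-2)*5 + (-4)*3 + (-4)*5
= -10 + (-12) + (-20) = -42
b . b = 5^2 + 3^2 + 5^2
= 25 + 9 + 25 = 59
Coefficient = -42/59
In lowest terms: -42/59


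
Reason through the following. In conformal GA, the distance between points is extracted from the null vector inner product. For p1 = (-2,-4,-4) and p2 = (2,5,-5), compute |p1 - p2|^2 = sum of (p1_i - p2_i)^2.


p1 - p2 = (-4, -9, 1)
|p1 - p2|^2 = (-4)^2 + (-9)^2 + 1^2
= 16 + 81 + 1
= 98


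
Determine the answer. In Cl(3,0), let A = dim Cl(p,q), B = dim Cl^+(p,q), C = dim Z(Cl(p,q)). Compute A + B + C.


n = 3 + 0 = 3
Total dim = 2^3 = 8
Even subalgebra dim = 2^2 = 4
n is odd, so center dim = 2
Sum = 8 + 4 + 2 = 14


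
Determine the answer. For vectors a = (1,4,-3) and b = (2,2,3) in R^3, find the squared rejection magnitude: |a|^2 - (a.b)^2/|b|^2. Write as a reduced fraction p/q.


|a|^2 = 1^2 + 4^2 + (-3)^2 = 26
|b|^2 = 2^2 + 2^2 + 3^2 = 17
a . b = 1*2 + 4*2 + (-3)*3 = 1
(a.b)^2 = 1^2 = 1
|rej|^2 = 26 - 1/17
= (442 - 1)/17
= 441/17
In lowest terms: 441/17


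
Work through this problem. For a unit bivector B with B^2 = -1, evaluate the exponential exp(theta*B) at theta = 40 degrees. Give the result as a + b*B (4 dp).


For a unit bivector B with B^2 = -1, the exponential series gives
e^(theta*B) = cos(theta) + sin(theta)*B (the GA analogue of Euler's formula).
theta = 40 degrees = 0.698132 rad
cos(40 deg) = 0.7660
sin(40 deg) = 0.6428
exp(theta*B) = 0.7660 + 0.6428*B


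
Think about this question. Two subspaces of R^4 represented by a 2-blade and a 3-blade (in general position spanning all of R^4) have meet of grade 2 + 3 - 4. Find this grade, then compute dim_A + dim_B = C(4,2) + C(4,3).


Meet grade = grade(A) + grade(B) - n
= 2 + 3 - 4 = 1
C(4,2) = 6
C(4,3) = 4
dim_A + dim_B = 6 + 4 = 10


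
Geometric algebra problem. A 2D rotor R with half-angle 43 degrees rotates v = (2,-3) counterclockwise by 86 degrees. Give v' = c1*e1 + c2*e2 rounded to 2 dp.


Rotor R = cos(43deg) - sin(43deg)*e12
Rotation angle theta = 2 * 43 = 86 degrees
v' = R*v*~R rotates v by theta.
cos(86deg) = 0.0698, sin(86deg) = 0.9976
v'_1 = 2*cos(86deg) - (-3)*sin(86deg)
= 2*0.0698 - (-3)*0.9976
= 3.13
v'_2 = 2*sin(86deg) + (-3)*cos(86deg)
= 2*0.9976 + (-3)*0.0698
= 1.79
v' = 3.13*e1 + 1.79*e2


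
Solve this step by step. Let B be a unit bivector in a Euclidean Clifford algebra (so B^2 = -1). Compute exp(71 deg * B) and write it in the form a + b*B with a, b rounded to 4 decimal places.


For a unit bivector B with B^2 = -1, the exponential series gives
e^(theta*B) = cos(theta) + sin(theta)*B (the GA analogue of Euler's formula).
theta = 71 degrees = 1.239184 rad
cos(71 deg) = 0.3256
sin(71 deg) = 0.9455
exp(theta*B) = 0.3256 + 0.9455*B
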